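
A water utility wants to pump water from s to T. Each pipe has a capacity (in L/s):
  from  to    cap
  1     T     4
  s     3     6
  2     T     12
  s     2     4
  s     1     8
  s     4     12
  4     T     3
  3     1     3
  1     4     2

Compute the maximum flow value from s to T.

Augment s→2→T: bottleneck 4. Total 4.
Augment s→1→T: bottleneck 4. Total 8.
Augment s→4→T: bottleneck 3. Total 11.
No augmenting path remains in the residual graph.

11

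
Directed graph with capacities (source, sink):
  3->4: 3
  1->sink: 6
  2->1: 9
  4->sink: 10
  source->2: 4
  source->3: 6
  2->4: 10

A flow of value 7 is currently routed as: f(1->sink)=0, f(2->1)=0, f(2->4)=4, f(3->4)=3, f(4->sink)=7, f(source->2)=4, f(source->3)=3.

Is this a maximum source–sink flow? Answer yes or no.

Residual reachable from source: {3, source}; sink is not reachable.
Saturated cut: source->2, 3->4 with total capacity 7 = current flow value. Flow is maximum.

Yes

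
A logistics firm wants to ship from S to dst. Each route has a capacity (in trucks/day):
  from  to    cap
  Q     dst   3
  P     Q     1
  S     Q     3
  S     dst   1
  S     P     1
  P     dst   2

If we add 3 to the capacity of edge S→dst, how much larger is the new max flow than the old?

3

Original max flow = 5.
After raising cap(S→dst), augmenting paths through that edge carry 3 more units.
New max flow = 8. Increase = 3.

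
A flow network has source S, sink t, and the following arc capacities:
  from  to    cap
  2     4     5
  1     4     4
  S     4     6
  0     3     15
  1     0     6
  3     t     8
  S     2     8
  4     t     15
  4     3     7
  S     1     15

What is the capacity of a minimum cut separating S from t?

Max flow = 21 (via 4 augmenting paths).
In the residual at optimum, the set reachable from S is {1, 2, S}.
Cut edges: S->4 (cap 6), 1->0 (cap 6), 1->4 (cap 4), 2->4 (cap 5). Sum = 21.

21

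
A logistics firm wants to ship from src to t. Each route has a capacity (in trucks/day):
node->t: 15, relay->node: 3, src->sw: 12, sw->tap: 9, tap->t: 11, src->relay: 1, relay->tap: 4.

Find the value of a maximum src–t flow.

10

Augment src->relay->node->t: bottleneck 1. Total 1.
Augment src->sw->tap->t: bottleneck 9. Total 10.
No augmenting path remains in the residual graph.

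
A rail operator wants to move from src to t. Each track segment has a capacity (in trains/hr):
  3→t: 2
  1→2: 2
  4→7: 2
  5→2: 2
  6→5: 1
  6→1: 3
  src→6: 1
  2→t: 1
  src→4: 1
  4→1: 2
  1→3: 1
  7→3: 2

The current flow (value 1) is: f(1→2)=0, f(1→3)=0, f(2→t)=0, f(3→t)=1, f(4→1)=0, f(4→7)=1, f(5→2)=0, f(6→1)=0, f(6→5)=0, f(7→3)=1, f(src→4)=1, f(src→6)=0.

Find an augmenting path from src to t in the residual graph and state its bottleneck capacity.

Residual along src→6→1→3→t: src→6: 1, 6→1: 3, 1→3: 1, 3→t: 1.
Bottleneck = min = 1.

src→6→1→3→t, bottleneck 1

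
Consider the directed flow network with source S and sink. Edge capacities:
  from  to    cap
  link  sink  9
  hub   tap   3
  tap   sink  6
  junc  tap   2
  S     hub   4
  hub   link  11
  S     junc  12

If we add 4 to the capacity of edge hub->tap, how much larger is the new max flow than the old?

0

Original max flow = 6.
Edge hub->tap does not cross the min cut (source side {S, junc}), so extra capacity there cannot help.
New max flow = 6. Increase = 0.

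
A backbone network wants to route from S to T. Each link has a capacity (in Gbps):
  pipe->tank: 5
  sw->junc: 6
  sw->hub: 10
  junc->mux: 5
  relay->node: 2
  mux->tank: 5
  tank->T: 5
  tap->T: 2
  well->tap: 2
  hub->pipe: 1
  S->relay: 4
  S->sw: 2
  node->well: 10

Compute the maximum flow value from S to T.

Augment S->relay->node->well->tap->T: bottleneck 2. Total 2.
Augment S->sw->junc->mux->tank->T: bottleneck 2. Total 4.
No augmenting path remains in the residual graph.

4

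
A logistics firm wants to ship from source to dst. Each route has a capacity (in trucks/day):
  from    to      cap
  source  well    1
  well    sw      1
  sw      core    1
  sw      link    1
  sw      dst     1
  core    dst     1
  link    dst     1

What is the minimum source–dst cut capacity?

Max flow = 1 (via 1 augmenting path).
In the residual at optimum, the set reachable from source is {source}.
Cut edges: source→well (cap 1). Sum = 1.

1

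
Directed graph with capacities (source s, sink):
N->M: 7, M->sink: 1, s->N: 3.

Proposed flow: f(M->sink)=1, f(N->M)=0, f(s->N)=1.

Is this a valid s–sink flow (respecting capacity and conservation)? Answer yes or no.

Conservation fails at N: inflow 1 ≠ outflow 0.

No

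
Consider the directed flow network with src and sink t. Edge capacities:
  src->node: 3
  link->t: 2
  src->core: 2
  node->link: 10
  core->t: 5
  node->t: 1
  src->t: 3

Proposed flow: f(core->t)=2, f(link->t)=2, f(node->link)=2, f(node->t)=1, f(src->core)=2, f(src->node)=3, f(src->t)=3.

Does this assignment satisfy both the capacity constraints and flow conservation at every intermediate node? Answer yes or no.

Every edge has 0 ≤ f(e) ≤ cap(e).
At each intermediate node, inflow equals outflow.

Yes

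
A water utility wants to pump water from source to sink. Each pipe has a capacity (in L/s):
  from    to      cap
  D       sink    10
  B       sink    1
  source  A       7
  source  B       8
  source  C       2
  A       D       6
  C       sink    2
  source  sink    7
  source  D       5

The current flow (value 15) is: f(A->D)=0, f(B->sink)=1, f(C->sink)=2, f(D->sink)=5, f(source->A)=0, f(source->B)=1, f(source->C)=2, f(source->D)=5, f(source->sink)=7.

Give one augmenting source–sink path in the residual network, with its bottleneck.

Residual along source->A->D->sink: source->A: 7, A->D: 6, D->sink: 5.
Bottleneck = min = 5.

source->A->D->sink, bottleneck 5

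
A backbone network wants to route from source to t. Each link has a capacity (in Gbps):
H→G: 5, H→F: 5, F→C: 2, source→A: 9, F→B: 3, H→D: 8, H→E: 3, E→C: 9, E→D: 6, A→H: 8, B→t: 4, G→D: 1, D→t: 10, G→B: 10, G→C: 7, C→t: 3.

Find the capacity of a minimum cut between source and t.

8

Max flow = 8 (via 1 augmenting path).
In the residual at optimum, the set reachable from source is {A, source}.
Cut edges: A→H (cap 8). Sum = 8.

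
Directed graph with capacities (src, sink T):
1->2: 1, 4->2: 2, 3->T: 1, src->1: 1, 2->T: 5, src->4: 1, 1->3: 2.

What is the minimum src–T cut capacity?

2

Max flow = 2 (via 2 augmenting paths).
In the residual at optimum, the set reachable from src is {src}.
Cut edges: src->1 (cap 1), src->4 (cap 1). Sum = 2.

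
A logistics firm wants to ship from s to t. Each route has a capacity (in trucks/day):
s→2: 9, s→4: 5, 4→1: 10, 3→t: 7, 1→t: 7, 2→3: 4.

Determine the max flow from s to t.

Augment s→2→3→t: bottleneck 4. Total 4.
Augment s→4→1→t: bottleneck 5. Total 9.
No augmenting path remains in the residual graph.

9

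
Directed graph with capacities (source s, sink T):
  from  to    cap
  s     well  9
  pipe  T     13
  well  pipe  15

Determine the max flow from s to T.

9

Augment s->well->pipe->T: bottleneck 9. Total 9.
No augmenting path remains in the residual graph.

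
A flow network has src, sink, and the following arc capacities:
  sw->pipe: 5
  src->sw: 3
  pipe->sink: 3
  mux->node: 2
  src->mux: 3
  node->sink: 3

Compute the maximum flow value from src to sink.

5

Augment src->mux->node->sink: bottleneck 2. Total 2.
Augment src->sw->pipe->sink: bottleneck 3. Total 5.
No augmenting path remains in the residual graph.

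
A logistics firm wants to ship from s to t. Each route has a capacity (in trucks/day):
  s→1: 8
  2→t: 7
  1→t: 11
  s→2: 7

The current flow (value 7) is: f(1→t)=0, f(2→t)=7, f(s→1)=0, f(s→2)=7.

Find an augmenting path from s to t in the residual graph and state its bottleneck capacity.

Residual along s→1→t: s→1: 8, 1→t: 11.
Bottleneck = min = 8.

s→1→t, bottleneck 8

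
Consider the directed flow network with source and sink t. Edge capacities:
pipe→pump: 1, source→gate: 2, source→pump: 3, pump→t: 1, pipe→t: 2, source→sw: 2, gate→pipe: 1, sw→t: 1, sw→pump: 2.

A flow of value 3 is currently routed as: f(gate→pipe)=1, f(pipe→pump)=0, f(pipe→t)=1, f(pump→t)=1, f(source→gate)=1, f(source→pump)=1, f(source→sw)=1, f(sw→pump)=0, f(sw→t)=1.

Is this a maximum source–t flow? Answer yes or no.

Residual reachable from source: {gate, pump, source, sw}; t is not reachable.
Saturated cut: gate→pipe, sw→t, pump→t with total capacity 3 = current flow value. Flow is maximum.

Yes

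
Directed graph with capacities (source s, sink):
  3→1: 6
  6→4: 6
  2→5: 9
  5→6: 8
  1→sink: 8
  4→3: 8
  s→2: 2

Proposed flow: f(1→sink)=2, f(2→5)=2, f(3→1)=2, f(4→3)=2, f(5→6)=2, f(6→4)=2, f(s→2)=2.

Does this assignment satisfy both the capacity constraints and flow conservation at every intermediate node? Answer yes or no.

Every edge has 0 ≤ f(e) ≤ cap(e).
At each intermediate node, inflow equals outflow.

Yes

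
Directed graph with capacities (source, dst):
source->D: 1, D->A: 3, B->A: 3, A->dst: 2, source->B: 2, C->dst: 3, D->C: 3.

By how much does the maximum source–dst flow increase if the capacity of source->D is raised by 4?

2

Original max flow = 3.
After raising cap(source->D), augmenting paths through that edge carry 2 more units.
New max flow = 5. Increase = 2.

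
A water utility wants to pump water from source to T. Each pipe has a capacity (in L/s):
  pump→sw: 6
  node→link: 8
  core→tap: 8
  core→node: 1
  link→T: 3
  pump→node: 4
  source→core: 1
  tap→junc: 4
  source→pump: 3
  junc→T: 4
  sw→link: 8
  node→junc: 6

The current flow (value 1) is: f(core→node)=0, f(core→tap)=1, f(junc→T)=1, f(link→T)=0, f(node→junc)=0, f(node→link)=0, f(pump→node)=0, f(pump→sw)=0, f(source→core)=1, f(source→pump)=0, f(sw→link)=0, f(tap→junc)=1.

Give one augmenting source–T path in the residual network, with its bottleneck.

source→pump→node→junc→T, bottleneck 3

Residual along source→pump→node→junc→T: source→pump: 3, pump→node: 4, node→junc: 6, junc→T: 3.
Bottleneck = min = 3.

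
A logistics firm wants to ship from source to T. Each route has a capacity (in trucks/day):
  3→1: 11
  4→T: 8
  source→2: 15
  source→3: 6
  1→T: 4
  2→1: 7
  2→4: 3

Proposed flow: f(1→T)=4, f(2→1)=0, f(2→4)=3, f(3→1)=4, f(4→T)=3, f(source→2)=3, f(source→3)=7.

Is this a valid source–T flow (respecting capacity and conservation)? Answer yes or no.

No

Capacity violated on source→3: flow 7 > capacity 6.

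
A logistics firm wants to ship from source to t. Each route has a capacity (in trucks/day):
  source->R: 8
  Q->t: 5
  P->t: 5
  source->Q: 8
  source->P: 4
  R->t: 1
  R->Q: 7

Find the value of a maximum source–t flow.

10

Augment source->R->t: bottleneck 1. Total 1.
Augment source->P->t: bottleneck 4. Total 5.
Augment source->Q->t: bottleneck 5. Total 10.
No augmenting path remains in the residual graph.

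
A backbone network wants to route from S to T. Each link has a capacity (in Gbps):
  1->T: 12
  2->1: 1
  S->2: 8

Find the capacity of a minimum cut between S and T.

1

Max flow = 1 (via 1 augmenting path).
In the residual at optimum, the set reachable from S is {2, S}.
Cut edges: 2->1 (cap 1). Sum = 1.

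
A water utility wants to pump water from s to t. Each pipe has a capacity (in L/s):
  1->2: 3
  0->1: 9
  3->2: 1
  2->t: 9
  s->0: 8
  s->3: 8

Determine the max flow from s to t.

4

Augment s->3->2->t: bottleneck 1. Total 1.
Augment s->0->1->2->t: bottleneck 3. Total 4.
No augmenting path remains in the residual graph.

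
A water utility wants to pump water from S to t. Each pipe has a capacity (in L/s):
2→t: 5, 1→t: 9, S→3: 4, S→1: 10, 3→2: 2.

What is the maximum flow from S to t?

Augment S→1→t: bottleneck 9. Total 9.
Augment S→3→2→t: bottleneck 2. Total 11.
No augmenting path remains in the residual graph.

11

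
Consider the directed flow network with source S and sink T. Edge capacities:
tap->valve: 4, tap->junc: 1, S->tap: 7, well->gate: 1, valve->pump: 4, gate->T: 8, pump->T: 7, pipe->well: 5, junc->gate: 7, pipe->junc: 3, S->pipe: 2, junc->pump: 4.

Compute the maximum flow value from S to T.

7

Augment S->tap->valve->pump->T: bottleneck 4. Total 4.
Augment S->tap->junc->pump->T: bottleneck 1. Total 5.
Augment S->pipe->junc->pump->T: bottleneck 2. Total 7.
No augmenting path remains in the residual graph.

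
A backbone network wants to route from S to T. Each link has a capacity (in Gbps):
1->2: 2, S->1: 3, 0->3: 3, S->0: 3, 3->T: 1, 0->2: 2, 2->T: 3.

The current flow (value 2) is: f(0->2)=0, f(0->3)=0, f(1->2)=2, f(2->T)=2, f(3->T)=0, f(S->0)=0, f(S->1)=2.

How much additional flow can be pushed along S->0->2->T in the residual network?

Residual capacities along the path: S->0: 3, 0->2: 2, 2->T: 1.
Minimum is 1.

1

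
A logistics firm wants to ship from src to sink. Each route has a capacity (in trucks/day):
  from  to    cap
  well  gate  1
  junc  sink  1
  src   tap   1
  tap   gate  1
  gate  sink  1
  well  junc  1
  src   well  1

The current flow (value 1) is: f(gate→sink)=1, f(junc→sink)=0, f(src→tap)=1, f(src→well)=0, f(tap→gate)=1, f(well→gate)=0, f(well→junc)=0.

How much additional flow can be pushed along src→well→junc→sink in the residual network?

Residual capacities along the path: src→well: 1, well→junc: 1, junc→sink: 1.
Minimum is 1.

1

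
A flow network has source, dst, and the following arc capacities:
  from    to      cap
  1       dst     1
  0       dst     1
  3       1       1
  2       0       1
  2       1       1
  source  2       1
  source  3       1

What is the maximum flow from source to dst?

2

Augment source→3→1→dst: bottleneck 1. Total 1.
Augment source→2→0→dst: bottleneck 1. Total 2.
No augmenting path remains in the residual graph.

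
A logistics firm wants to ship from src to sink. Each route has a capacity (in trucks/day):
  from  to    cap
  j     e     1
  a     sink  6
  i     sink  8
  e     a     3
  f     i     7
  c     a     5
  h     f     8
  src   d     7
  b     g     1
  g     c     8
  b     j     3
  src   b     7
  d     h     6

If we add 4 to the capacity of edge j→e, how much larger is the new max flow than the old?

2

Original max flow = 8.
After raising cap(j→e), augmenting paths through that edge carry 2 more units.
New max flow = 10. Increase = 2.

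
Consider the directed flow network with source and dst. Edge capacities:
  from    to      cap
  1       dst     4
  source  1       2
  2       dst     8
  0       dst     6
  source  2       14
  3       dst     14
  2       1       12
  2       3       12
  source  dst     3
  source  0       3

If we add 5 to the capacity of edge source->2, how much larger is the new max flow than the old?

Original max flow = 22.
After raising cap(source->2), augmenting paths through that edge carry 5 more units.
New max flow = 27. Increase = 5.

5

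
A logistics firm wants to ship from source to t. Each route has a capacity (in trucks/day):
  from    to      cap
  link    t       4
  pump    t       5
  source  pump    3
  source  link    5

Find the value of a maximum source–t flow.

Augment source->link->t: bottleneck 4. Total 4.
Augment source->pump->t: bottleneck 3. Total 7.
No augmenting path remains in the residual graph.

7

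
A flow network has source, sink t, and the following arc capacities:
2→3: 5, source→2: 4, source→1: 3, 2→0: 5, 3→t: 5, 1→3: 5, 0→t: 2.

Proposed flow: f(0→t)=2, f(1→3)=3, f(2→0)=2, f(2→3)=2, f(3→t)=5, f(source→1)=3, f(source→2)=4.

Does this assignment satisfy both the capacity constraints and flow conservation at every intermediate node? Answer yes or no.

Yes

Every edge has 0 ≤ f(e) ≤ cap(e).
At each intermediate node, inflow equals outflow.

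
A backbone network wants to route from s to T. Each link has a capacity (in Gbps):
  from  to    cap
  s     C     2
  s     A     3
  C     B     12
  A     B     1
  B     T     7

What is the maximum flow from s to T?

3

Augment s→C→B→T: bottleneck 2. Total 2.
Augment s→A→B→T: bottleneck 1. Total 3.
No augmenting path remains in the residual graph.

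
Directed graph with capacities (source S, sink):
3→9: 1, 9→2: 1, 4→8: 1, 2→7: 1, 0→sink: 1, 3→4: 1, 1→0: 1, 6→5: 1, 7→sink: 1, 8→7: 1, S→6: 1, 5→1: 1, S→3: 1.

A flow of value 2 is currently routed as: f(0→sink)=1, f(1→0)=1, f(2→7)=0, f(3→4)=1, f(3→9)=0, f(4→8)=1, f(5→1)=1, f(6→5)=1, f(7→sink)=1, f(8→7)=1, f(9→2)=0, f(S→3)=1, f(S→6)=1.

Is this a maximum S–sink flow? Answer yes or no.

Yes

Residual reachable from S: {S}; sink is not reachable.
Saturated cut: S→3, S→6 with total capacity 2 = current flow value. Flow is maximum.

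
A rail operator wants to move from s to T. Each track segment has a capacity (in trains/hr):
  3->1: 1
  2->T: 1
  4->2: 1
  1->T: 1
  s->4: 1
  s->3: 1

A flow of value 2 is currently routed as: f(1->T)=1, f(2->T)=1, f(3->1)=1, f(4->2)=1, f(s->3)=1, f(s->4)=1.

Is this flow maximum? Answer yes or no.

Residual reachable from s: {s}; T is not reachable.
Saturated cut: s->3, s->4 with total capacity 2 = current flow value. Flow is maximum.

Yes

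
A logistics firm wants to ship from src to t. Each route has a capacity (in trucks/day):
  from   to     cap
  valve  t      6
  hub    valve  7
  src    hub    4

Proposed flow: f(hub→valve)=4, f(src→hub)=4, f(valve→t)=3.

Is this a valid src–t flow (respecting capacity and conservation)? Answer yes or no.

No

Conservation fails at valve: inflow 4 ≠ outflow 3.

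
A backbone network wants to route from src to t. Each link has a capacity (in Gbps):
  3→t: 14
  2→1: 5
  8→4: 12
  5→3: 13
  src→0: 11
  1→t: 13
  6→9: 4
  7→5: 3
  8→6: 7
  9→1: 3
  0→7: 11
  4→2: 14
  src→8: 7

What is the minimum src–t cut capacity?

10

Max flow = 10 (via 3 augmenting paths).
In the residual at optimum, the set reachable from src is {0, 7, src}.
Cut edges: 7→5 (cap 3), src→8 (cap 7). Sum = 10.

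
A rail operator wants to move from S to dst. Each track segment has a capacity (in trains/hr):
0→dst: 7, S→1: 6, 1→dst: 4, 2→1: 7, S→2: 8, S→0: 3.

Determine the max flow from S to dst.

Augment S→0→dst: bottleneck 3. Total 3.
Augment S→1→dst: bottleneck 4. Total 7.
No augmenting path remains in the residual graph.

7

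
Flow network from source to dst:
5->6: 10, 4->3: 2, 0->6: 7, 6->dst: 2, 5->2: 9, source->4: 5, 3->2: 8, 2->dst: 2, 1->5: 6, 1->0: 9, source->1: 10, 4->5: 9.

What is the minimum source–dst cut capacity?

Max flow = 4 (via 2 augmenting paths).
In the residual at optimum, the set reachable from source is {0, 1, 2, 3, 4, 5, 6, source}.
Cut edges: 6->dst (cap 2), 2->dst (cap 2). Sum = 4.

4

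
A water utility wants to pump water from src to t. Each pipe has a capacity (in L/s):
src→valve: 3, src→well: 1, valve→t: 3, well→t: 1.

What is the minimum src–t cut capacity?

4

Max flow = 4 (via 2 augmenting paths).
In the residual at optimum, the set reachable from src is {src}.
Cut edges: src→valve (cap 3), src→well (cap 1). Sum = 4.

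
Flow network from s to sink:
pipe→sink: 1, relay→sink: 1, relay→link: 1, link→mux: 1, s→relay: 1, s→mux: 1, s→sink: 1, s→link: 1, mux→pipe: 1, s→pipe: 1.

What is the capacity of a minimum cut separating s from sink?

Max flow = 3 (via 3 augmenting paths).
In the residual at optimum, the set reachable from s is {link, mux, pipe, s}.
Cut edges: s→relay (cap 1), s→sink (cap 1), pipe→sink (cap 1). Sum = 3.

3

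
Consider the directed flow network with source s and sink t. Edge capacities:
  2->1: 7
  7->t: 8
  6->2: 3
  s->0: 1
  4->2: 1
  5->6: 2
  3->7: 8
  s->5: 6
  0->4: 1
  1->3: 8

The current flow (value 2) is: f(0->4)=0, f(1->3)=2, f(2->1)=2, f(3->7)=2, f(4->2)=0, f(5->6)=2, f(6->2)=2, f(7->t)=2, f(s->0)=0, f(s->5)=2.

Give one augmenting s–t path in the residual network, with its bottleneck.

s->0->4->2->1->3->7->t, bottleneck 1

Residual along s->0->4->2->1->3->7->t: s->0: 1, 0->4: 1, 4->2: 1, 2->1: 5, 1->3: 6, 3->7: 6, 7->t: 6.
Bottleneck = min = 1.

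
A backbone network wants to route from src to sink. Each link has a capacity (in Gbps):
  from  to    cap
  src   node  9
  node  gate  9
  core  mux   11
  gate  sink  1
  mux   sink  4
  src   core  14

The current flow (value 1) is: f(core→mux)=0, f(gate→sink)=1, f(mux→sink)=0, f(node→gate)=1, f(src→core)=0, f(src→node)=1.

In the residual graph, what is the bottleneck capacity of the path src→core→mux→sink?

4

Residual capacities along the path: src→core: 14, core→mux: 11, mux→sink: 4.
Minimum is 4.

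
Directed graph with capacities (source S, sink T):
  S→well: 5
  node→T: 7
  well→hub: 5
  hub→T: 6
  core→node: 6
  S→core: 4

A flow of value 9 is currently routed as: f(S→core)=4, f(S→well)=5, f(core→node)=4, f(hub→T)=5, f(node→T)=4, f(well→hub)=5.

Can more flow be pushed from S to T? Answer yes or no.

Residual reachable from S: {S}; T is not reachable.
Saturated cut: S→well, S→core with total capacity 9 = current flow value. Flow is maximum.

No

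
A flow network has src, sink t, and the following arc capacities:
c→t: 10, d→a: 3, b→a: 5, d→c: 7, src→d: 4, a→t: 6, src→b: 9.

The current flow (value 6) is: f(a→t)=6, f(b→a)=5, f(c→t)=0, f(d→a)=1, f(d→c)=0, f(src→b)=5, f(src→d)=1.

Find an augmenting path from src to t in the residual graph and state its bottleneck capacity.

Residual along src→d→c→t: src→d: 3, d→c: 7, c→t: 10.
Bottleneck = min = 3.

src→d→c→t, bottleneck 3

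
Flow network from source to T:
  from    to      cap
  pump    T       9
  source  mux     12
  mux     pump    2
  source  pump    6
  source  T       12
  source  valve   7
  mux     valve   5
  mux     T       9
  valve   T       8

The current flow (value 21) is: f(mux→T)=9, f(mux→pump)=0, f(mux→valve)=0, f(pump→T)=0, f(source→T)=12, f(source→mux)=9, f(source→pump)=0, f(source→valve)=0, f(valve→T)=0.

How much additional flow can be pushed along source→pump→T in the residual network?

6

Residual capacities along the path: source→pump: 6, pump→T: 9.
Minimum is 6.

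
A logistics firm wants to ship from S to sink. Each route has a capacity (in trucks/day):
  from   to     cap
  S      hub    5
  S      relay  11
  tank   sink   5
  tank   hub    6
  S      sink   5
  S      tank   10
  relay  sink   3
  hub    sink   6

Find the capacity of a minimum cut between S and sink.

Max flow = 19 (via 5 augmenting paths).
In the residual at optimum, the set reachable from S is {S, hub, relay, tank}.
Cut edges: S→sink (cap 5), tank→sink (cap 5), hub→sink (cap 6), relay→sink (cap 3). Sum = 19.

19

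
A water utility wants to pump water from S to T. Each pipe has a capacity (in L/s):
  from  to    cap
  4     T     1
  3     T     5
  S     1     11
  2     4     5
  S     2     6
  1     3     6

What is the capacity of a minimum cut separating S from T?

Max flow = 6 (via 2 augmenting paths).
In the residual at optimum, the set reachable from S is {1, 2, 3, 4, S}.
Cut edges: 4→T (cap 1), 3→T (cap 5). Sum = 6.

6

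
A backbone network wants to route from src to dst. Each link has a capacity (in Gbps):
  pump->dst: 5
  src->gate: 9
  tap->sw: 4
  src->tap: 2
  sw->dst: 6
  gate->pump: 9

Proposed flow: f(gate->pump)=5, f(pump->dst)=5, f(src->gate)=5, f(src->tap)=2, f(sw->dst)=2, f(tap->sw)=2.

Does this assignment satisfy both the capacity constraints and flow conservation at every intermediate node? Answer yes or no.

Yes

Every edge has 0 ≤ f(e) ≤ cap(e).
At each intermediate node, inflow equals outflow.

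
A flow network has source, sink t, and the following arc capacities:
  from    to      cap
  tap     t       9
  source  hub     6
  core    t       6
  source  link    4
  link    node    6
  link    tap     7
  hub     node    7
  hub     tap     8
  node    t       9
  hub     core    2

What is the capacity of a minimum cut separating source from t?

10

Max flow = 10 (via 3 augmenting paths).
In the residual at optimum, the set reachable from source is {source}.
Cut edges: source->link (cap 4), source->hub (cap 6). Sum = 10.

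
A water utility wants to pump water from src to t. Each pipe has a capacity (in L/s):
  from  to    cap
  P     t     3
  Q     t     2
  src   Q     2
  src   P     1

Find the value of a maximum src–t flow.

Augment src->Q->t: bottleneck 2. Total 2.
Augment src->P->t: bottleneck 1. Total 3.
No augmenting path remains in the residual graph.

3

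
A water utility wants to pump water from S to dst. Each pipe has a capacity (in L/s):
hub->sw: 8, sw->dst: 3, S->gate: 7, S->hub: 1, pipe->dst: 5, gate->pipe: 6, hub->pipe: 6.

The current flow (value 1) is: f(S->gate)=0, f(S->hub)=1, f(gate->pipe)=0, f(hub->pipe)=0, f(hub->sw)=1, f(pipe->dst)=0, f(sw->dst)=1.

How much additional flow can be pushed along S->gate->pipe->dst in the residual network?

Residual capacities along the path: S->gate: 7, gate->pipe: 6, pipe->dst: 5.
Minimum is 5.

5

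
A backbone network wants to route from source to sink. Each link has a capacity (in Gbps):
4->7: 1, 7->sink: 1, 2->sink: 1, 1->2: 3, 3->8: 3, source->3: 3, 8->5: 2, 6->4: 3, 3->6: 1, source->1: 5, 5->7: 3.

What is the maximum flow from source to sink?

2

Augment source->1->2->sink: bottleneck 1. Total 1.
Augment source->3->6->4->7->sink: bottleneck 1. Total 2.
No augmenting path remains in the residual graph.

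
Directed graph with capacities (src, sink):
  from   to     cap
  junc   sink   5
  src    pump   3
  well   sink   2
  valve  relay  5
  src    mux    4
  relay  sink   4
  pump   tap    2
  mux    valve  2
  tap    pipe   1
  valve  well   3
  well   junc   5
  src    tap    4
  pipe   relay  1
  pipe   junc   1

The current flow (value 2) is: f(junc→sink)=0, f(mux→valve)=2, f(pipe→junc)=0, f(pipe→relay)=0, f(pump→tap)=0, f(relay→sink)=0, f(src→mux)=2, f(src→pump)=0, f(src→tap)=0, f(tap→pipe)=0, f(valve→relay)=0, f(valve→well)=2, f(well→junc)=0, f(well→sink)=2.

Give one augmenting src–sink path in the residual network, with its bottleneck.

src→tap→pipe→junc→sink, bottleneck 1

Residual along src→tap→pipe→junc→sink: src→tap: 4, tap→pipe: 1, pipe→junc: 1, junc→sink: 5.
Bottleneck = min = 1.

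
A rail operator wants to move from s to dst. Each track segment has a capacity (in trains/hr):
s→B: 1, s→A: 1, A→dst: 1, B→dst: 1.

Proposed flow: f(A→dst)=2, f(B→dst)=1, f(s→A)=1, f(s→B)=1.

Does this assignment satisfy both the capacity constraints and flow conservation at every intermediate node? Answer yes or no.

No

Capacity violated on A→dst: flow 2 > capacity 1.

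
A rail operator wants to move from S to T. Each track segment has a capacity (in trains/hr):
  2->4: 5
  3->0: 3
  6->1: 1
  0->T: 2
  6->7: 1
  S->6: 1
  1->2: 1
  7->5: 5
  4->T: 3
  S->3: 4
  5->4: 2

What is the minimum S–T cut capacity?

Max flow = 3 (via 2 augmenting paths).
In the residual at optimum, the set reachable from S is {0, 3, S}.
Cut edges: S->6 (cap 1), 0->T (cap 2). Sum = 3.

3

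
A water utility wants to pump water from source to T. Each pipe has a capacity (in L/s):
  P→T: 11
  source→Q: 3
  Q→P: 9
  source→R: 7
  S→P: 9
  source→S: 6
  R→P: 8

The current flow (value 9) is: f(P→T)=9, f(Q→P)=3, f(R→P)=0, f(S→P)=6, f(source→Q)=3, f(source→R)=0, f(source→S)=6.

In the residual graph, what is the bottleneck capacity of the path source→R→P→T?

2

Residual capacities along the path: source→R: 7, R→P: 8, P→T: 2.
Minimum is 2.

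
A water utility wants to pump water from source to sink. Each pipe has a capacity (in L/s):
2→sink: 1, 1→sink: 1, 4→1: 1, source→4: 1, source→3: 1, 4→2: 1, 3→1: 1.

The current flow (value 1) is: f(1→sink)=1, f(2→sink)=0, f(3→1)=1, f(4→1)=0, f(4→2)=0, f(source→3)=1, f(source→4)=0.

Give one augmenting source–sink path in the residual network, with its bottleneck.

Residual along source→4→2→sink: source→4: 1, 4→2: 1, 2→sink: 1.
Bottleneck = min = 1.

source→4→2→sink, bottleneck 1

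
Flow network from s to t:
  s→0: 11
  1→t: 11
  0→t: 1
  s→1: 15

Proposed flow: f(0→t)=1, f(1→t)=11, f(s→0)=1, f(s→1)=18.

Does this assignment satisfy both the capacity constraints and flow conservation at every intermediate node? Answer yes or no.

Capacity violated on s→1: flow 18 > capacity 15.

No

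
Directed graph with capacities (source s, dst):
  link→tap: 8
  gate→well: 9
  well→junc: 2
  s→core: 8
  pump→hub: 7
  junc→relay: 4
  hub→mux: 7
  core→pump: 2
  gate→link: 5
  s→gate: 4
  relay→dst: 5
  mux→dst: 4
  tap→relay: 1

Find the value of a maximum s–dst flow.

Augment s→gate→link→tap→relay→dst: bottleneck 1. Total 1.
Augment s→gate→well→junc→relay→dst: bottleneck 2. Total 3.
Augment s→core→pump→hub→mux→dst: bottleneck 2. Total 5.
No augmenting path remains in the residual graph.

5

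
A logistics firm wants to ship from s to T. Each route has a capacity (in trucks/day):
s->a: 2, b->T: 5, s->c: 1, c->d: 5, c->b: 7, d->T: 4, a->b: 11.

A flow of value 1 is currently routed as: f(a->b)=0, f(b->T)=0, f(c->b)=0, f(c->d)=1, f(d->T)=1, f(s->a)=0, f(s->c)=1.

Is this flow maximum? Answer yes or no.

No

Residual path s->a->b->T has bottleneck 2 > 0.
Pushing 2 along it raises the flow to 3, so the given flow is not maximum.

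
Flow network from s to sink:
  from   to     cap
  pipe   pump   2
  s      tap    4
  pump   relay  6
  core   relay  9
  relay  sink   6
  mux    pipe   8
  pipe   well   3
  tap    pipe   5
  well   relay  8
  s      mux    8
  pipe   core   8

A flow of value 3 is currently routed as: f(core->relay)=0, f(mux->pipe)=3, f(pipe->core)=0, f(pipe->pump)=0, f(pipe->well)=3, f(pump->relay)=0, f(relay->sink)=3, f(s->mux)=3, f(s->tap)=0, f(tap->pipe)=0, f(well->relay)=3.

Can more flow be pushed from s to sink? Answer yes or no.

Residual path s->mux->pipe->core->relay->sink has bottleneck 3 > 0.
Pushing 3 along it raises the flow to 6, so the given flow is not maximum.

Yes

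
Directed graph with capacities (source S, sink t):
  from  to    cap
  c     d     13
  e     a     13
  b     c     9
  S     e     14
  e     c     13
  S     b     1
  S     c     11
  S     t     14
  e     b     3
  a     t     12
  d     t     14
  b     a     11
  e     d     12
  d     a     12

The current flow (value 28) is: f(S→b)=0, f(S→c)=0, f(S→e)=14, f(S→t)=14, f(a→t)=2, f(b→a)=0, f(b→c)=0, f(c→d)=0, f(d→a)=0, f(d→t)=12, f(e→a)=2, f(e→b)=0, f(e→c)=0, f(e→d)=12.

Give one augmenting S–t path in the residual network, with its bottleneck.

Residual along S→b→a→t: S→b: 1, b→a: 11, a→t: 10.
Bottleneck = min = 1.

S→b→a→t, bottleneck 1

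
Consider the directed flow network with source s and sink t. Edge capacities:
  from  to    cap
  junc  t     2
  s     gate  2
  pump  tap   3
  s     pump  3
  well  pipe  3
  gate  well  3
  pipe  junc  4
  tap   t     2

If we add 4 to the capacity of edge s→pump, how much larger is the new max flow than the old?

Original max flow = 4.
Edge s→pump does not cross the min cut (source side {pump, s, tap}), so extra capacity there cannot help.
New max flow = 4. Increase = 0.

0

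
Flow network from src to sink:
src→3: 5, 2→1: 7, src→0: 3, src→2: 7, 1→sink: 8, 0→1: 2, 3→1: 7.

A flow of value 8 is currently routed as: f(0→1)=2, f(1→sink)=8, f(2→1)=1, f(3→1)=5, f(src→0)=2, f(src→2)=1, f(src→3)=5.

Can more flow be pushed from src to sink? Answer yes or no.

No

Residual reachable from src: {0, 1, 2, 3, src}; sink is not reachable.
Saturated cut: 1→sink with total capacity 8 = current flow value. Flow is maximum.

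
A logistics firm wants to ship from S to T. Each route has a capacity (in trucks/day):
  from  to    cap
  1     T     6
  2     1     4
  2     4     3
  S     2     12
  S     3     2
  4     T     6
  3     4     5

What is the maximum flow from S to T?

Augment S→2→1→T: bottleneck 4. Total 4.
Augment S→2→4→T: bottleneck 3. Total 7.
Augment S→3→4→T: bottleneck 2. Total 9.
No augmenting path remains in the residual graph.

9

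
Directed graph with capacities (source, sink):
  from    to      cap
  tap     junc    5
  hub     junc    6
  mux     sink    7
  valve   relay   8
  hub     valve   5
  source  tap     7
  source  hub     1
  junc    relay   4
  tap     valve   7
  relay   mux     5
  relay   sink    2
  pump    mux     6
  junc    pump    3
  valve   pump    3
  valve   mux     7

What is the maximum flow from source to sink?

Augment source->hub->valve->relay->sink: bottleneck 1. Total 1.
Augment source->tap->junc->relay->sink: bottleneck 1. Total 2.
Augment source->tap->valve->mux->sink: bottleneck 6. Total 8.
No augmenting path remains in the residual graph.

8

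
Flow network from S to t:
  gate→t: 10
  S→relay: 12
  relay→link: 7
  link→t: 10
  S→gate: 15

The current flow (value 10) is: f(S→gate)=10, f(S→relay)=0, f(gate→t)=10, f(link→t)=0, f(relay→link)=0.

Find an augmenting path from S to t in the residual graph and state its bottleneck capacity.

S→relay→link→t, bottleneck 7

Residual along S→relay→link→t: S→relay: 12, relay→link: 7, link→t: 10.
Bottleneck = min = 7.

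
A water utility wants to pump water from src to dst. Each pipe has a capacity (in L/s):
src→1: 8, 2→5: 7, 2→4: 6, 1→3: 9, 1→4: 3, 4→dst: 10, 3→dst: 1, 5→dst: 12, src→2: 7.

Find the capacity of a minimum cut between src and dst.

11

Max flow = 11 (via 4 augmenting paths).
In the residual at optimum, the set reachable from src is {1, 3, src}.
Cut edges: src→2 (cap 7), 1→4 (cap 3), 3→dst (cap 1). Sum = 11.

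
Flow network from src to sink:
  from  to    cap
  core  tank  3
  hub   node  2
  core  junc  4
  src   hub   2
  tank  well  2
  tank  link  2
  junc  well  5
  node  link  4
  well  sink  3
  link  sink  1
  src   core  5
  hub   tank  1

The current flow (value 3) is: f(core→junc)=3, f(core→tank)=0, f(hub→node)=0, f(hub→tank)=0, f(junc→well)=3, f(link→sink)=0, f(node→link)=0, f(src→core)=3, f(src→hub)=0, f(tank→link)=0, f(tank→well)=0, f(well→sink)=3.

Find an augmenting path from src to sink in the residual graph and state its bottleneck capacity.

src→core→tank→link→sink, bottleneck 1

Residual along src→core→tank→link→sink: src→core: 2, core→tank: 3, tank→link: 2, link→sink: 1.
Bottleneck = min = 1.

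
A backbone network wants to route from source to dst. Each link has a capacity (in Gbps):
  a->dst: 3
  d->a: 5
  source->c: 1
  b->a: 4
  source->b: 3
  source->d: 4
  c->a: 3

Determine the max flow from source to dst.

3

Augment source->c->a->dst: bottleneck 1. Total 1.
Augment source->d->a->dst: bottleneck 2. Total 3.
No augmenting path remains in the residual graph.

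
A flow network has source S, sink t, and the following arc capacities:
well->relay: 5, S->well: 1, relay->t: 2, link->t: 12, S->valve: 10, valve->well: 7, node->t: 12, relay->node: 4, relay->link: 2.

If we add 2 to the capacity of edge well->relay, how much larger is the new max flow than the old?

Original max flow = 5.
After raising cap(well->relay), augmenting paths through that edge carry 2 more units.
New max flow = 7. Increase = 2.

2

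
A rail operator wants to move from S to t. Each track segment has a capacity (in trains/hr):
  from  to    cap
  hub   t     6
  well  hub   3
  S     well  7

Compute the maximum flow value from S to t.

Augment S→well→hub→t: bottleneck 3. Total 3.
No augmenting path remains in the residual graph.

3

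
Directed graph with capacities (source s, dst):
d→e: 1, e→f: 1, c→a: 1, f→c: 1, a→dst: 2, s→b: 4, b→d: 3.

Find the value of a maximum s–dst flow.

1

Augment s→b→d→e→f→c→a→dst: bottleneck 1. Total 1.
No augmenting path remains in the residual graph.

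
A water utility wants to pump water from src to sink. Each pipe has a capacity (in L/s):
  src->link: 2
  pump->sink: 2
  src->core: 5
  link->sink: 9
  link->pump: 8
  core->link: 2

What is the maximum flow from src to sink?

Augment src->link->sink: bottleneck 2. Total 2.
Augment src->core->link->sink: bottleneck 2. Total 4.
No augmenting path remains in the residual graph.

4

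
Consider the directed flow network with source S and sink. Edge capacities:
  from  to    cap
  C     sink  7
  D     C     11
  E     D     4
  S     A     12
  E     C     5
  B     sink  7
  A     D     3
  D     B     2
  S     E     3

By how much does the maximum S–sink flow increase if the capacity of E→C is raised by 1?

0

Original max flow = 6.
Edge E→C does not cross the min cut (source side {A, S}), so extra capacity there cannot help.
New max flow = 6. Increase = 0.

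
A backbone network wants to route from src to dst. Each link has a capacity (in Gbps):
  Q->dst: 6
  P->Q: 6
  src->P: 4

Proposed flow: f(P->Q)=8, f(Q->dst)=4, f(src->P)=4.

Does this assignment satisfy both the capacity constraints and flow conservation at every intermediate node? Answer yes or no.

No

Capacity violated on P->Q: flow 8 > capacity 6.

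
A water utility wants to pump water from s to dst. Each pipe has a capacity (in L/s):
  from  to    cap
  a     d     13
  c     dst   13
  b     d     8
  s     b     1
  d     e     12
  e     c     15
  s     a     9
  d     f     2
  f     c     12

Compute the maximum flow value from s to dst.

10

Augment s→a→d→f→c→dst: bottleneck 2. Total 2.
Augment s→a→d→e→c→dst: bottleneck 7. Total 9.
Augment s→b→d→e→c→dst: bottleneck 1. Total 10.
No augmenting path remains in the residual graph.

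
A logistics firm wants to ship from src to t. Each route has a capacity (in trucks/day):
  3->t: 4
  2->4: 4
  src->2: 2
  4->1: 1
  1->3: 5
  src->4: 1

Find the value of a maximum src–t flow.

Augment src->4->1->3->t: bottleneck 1. Total 1.
No augmenting path remains in the residual graph.

1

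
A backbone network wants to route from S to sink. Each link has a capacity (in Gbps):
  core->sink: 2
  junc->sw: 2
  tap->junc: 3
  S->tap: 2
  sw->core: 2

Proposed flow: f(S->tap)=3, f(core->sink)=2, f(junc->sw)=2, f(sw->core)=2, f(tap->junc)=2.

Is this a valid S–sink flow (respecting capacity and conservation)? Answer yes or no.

No

Capacity violated on S->tap: flow 3 > capacity 2.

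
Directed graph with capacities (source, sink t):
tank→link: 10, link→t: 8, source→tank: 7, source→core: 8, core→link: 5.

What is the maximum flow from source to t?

Augment source→core→link→t: bottleneck 5. Total 5.
Augment source→tank→link→t: bottleneck 3. Total 8.
No augmenting path remains in the residual graph.

8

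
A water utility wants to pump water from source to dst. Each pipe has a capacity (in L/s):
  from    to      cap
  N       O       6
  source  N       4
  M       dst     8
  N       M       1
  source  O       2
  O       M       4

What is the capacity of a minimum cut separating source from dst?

Max flow = 5 (via 3 augmenting paths).
In the residual at optimum, the set reachable from source is {N, O, source}.
Cut edges: N→M (cap 1), O→M (cap 4). Sum = 5.

5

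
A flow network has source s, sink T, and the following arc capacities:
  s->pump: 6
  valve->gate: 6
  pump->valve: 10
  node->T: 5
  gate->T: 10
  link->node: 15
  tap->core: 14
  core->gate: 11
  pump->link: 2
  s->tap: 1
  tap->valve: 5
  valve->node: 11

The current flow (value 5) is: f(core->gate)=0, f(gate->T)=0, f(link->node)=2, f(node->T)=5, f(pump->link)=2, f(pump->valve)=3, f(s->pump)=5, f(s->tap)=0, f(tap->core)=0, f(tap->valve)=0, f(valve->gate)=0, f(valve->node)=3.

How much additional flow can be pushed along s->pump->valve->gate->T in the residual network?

1

Residual capacities along the path: s->pump: 1, pump->valve: 7, valve->gate: 6, gate->T: 10.
Minimum is 1.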